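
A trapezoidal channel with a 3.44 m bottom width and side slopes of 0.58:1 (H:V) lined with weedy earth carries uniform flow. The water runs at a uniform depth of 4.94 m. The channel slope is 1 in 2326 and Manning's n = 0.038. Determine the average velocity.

With bottom width b = 3.44 m and side slope z = 0.58: A = (b + zy)y = (3.44 + 0.58×4.94)×4.94 = 31.15 m²; P = b + 2y√(1+z²) = 3.44 + 2×4.94×1.156 = 14.86 m.
Hydraulic radius R = A/P = 31.15/14.86 = 2.096 m.
From Manning's equation, V = (1/n) R^(2/3) S^(1/2) = (1/0.038) × 2.096^(2/3) × 0.0004299^(1/2) = 0.894 m/s.

V = 0.894 m/s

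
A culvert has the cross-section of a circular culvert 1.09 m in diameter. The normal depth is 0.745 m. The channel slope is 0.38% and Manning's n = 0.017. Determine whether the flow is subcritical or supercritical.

For a circular section of diameter D = 1.09 m at depth y = 0.745 m, the central angle is θ = 2 arccos(1 − 2y/D) = 3.893 rad. Then A = (D²/8)(θ − sin θ) = 0.6796 m² and P = Dθ/2 = 2.122 m.
Hydraulic radius R = A/P = 0.6796/2.122 = 0.3203 m.
V = (1/n) R^(2/3) √S = (1/0.017) × 0.3203^(2/3) × √0.0038 = 1.697 m/s. Hydraulic depth D_h = A/T = 0.6796/1.014 = 0.6702 m.
Froude number Fr = V/√(g·D_h) = 1.697/√(9.81×0.6702) = 0.662, which is less than 1, so the flow is subcritical.

subcritical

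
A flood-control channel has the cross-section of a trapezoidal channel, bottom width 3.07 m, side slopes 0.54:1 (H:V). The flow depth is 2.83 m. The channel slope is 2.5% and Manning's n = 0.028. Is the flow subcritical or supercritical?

supercritical

With bottom width b = 3.07 m and side slope z = 0.54: A = (b + zy)y = (3.07 + 0.54×2.83)×2.83 = 13.01 m²; P = b + 2y√(1+z²) = 3.07 + 2×2.83×1.136 = 9.503 m.
Hydraulic radius R = A/P = 13.01/9.503 = 1.369 m.
V = (1/n) R^(2/3) √S = (1/0.028) × 1.369^(2/3) × √0.025 = 6.964 m/s. Hydraulic depth D_h = A/T = 13.01/6.126 = 2.124 m.
Froude number Fr = V/√(g·D_h) = 6.964/√(9.81×2.124) = 1.53, which is greater than 1, so the flow is supercritical.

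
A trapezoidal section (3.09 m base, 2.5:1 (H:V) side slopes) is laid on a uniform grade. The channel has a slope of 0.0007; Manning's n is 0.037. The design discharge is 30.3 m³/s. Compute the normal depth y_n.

Manning's equation rearranged: A R^(2/3) = nQ / (1·√S) = 0.037 × 30.3 / (√0.0007) = 42.37.
Try y = 2.19 m: A R^(2/3) = 21.89 — too small.
Try y = 3.49 m: A R^(2/3) = 62.9 — too large.
Try y = 2.94 m: A R^(2/3) = 42.37 — ≈ 42.37.

y_n = 2.94 m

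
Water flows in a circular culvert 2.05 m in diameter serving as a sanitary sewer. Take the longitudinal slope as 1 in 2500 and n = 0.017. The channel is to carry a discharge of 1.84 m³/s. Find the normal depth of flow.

y_n = 1.31 m

Manning's equation rearranged: A R^(2/3) = nQ / (1·√S) = 0.017 × 1.84 / (√0.0004) = 1.564.
At y = 1.11 m: A R^(2/3) = 1.207 — low.
At y = 1.31 m: A R^(2/3) = 1.56 — close enough.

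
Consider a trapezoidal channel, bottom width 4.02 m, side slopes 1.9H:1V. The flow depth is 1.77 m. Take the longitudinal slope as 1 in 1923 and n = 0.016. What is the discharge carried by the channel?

Q = 20.1 m³/s

With bottom width b = 4.02 m and side slope z = 1.9: A = (b + zy)y = (4.02 + 1.9×1.77)×1.77 = 13.07 m²; P = b + 2y√(1+z²) = 4.02 + 2×1.77×2.147 = 11.62 m.
Hydraulic radius R = A/P = 13.07/11.62 = 1.125 m.
Manning's equation: Q = (1/n) A R^(2/3) S^(1/2) = (1/0.016) × 13.07 × 1.125^(2/3) × 0.00052^(1/2) = 20.1 m³/s.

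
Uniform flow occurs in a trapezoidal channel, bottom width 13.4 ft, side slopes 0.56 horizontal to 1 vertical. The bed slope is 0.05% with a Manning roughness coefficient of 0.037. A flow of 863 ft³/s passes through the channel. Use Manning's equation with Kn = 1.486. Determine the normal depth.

Manning's equation rearranged: A R^(2/3) = nQ / (1.486·√S) = 0.037 × 863 / (1.486 × √0.0005) = 961.
Try y = 11.2 ft: A R^(2/3) = 698 — low.
Try y = 15.5 ft: A R^(2/3) = 1252 — high.
Try y = 13.4 ft: A R^(2/3) = 960.5 — close enough.

y_n = 13.4 ft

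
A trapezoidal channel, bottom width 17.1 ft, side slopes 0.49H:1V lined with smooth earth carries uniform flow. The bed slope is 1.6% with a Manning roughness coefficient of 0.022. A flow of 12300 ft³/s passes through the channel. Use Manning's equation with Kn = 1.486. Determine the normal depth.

y_n = 15.4 ft

Manning's equation rearranged: A R^(2/3) = nQ / (1.486·√S) = 0.022 × 12300 / (1.486 × √0.016) = 1440.
Try y = 10.5 ft: A R^(2/3) = 751.3 — low.
Try y = 17.7 ft: A R^(2/3) = 1836 — high.
Try y = 15.4 ft: A R^(2/3) = 1439 — close enough.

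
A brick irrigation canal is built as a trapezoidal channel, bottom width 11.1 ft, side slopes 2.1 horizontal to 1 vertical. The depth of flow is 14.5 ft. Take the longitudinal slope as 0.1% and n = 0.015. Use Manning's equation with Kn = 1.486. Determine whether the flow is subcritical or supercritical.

With bottom width b = 11.1 ft and side slope z = 2.1: A = (b + zy)y = (11.1 + 2.1×14.5)×14.5 = 602.5 ft²; P = b + 2y√(1+z²) = 11.1 + 2×14.5×2.326 = 78.55 ft.
Hydraulic radius R = A/P = 602.5/78.55 = 7.67 ft.
V = (1.486/n) R^(2/3) √S = (1.486/0.015) × 7.67^(2/3) × √0.001 = 12.18 ft/s. Hydraulic depth D_h = A/T = 602.5/72 = 8.368 ft.
Froude number Fr = V/√(g·D_h) = 12.18/√(32.2×8.368) = 0.742, which is less than 1, so the flow is subcritical.

subcritical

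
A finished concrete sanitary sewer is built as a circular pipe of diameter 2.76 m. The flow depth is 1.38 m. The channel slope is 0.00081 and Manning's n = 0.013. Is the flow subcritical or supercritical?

For a circular section of diameter D = 2.76 m at depth y = 1.38 m, the central angle is θ = 2 arccos(1 − 2y/D) = 3.142 rad. Then A = (D²/8)(θ − sin θ) = 2.991 m² and P = Dθ/2 = 4.335 m.
Hydraulic radius R = A/P = 2.991/4.335 = 0.69 m.
V = (1/n) R^(2/3) √S = (1/0.013) × 0.69^(2/3) × √0.00081 = 1.709 m/s. Hydraulic depth D_h = A/T = 2.991/2.76 = 1.084 m.
Froude number Fr = V/√(g·D_h) = 1.709/√(9.81×1.084) = 0.524, which is less than 1, so the flow is subcritical.

subcritical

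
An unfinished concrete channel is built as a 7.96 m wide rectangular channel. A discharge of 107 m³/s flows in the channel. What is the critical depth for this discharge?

y_c = 2.64 m

For a rectangular channel, critical depth y_c = (q²/g)^(1/3) where q = Q/b = 107/7.96 = 13.44 m²/s.
So y_c = (13.44²/9.81)^(1/3) = 2.64 m.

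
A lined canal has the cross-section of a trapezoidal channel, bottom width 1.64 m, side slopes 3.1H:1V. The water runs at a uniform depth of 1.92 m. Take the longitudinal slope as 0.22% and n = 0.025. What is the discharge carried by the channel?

With bottom width b = 1.64 m and side slope z = 3.1: A = (b + zy)y = (1.64 + 3.1×1.92)×1.92 = 14.58 m²; P = b + 2y√(1+z²) = 1.64 + 2×1.92×3.257 = 14.15 m.
Hydraulic radius R = A/P = 14.58/14.15 = 1.03 m.
Manning's equation: Q = (1/n) A R^(2/3) S^(1/2) = (1/0.025) × 14.58 × 1.03^(2/3) × 0.0022^(1/2) = 27.9 m³/s.

Q = 27.9 m³/s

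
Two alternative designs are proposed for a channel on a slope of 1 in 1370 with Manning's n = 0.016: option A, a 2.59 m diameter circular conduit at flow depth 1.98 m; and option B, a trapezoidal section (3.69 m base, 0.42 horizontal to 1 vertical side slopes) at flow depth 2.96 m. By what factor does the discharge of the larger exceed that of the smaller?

Channel A: For a circular section of diameter D = 2.59 m at depth y = 1.98 m, the central angle is θ = 2 arccos(1 − 2y/D) = 4.256 rad. Then A = (D²/8)(θ − sin θ) = 4.322 m² and P = Dθ/2 = 5.512 m. Hydraulic radius R = A/P = 4.322/5.512 = 0.7841 m. Q_A = (1/0.016)·4.322·0.7841^(2/3)·√0.0007299 = 6.205 m³/s.
Channel B: With bottom width b = 3.69 m and side slope z = 0.42: A = (b + zy)y = (3.69 + 0.42×2.96)×2.96 = 14.6 m²; P = b + 2y√(1+z²) = 3.69 + 2×2.96×1.085 = 10.11 m. Hydraulic radius R = A/P = 14.6/10.11 = 1.444 m. Q_B = (1/0.016)·14.6·1.444^(2/3)·√0.0007299 = 31.5 m³/s.
The larger discharge is 31.5 m³/s and the smaller is 6.205 m³/s; the ratio is 5.08.

5.08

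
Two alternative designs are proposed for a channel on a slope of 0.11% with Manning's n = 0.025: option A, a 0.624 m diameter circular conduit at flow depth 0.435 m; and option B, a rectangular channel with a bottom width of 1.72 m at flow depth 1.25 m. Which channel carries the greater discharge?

channel B

Channel A: For a circular section of diameter D = 0.624 m at depth y = 0.435 m, the central angle is θ = 2 arccos(1 − 2y/D) = 3.952 rad. Then A = (D²/8)(θ − sin θ) = 0.2276 m² and P = Dθ/2 = 1.233 m. Hydraulic radius R = A/P = 0.2276/1.233 = 0.1846 m. Q_A = (1/0.025)·0.2276·0.1846^(2/3)·√0.0011 = 0.0979 m³/s.
Channel B: Flow area A = b·y = 1.72 × 1.25 = 2.15 m². Wetted perimeter P = b + 2y = 1.72 + 2×1.25 = 4.22 m. Hydraulic radius R = A/P = 2.15/4.22 = 0.5095 m. Q_B = (1/0.025)·2.15·0.5095^(2/3)·√0.0011 = 1.819 m³/s.
Q_A = 0.0979 m³/s vs Q_B = 1.819 m³/s, so channel B carries more.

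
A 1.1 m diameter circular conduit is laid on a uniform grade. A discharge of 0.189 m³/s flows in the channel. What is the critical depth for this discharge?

y_c = 0.235 m

At critical depth, Q² T / (g A³) = 1, i.e. A³/T = Q²/g = 0.189²/9.81 = 0.003641.
Trying y = 0.194 m: A³/T = 0.001719 — too small.
Trying y = 0.255 m: A³/T = 0.005015 — too large.
Trying y = 0.235 m: A³/T = 0.003644 — close enough.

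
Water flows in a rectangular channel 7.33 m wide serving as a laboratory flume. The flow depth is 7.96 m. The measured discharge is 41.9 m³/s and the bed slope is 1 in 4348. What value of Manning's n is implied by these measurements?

Flow area A = b·y = 7.33 × 7.96 = 58.35 m². Wetted perimeter P = b + 2y = 7.33 + 2×7.96 = 23.25 m.
Hydraulic radius R = A/P = 58.35/23.25 = 2.51 m.
Rearranging Manning's equation: n = (1/Q) A R^(2/3) S^(1/2) = (1/41.9) × 58.35 × 2.51^(2/3) × √0.00023 = 0.039.

n = 0.039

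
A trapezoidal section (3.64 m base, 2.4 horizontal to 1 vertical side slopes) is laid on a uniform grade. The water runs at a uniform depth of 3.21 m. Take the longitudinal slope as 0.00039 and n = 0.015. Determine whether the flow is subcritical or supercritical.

subcritical

With bottom width b = 3.64 m and side slope z = 2.4: A = (b + zy)y = (3.64 + 2.4×3.21)×3.21 = 36.41 m²; P = b + 2y√(1+z²) = 3.64 + 2×3.21×2.6 = 20.33 m.
Hydraulic radius R = A/P = 36.41/20.33 = 1.791 m.
V = (1/n) R^(2/3) √S = (1/0.015) × 1.791^(2/3) × √0.00039 = 1.942 m/s. Hydraulic depth D_h = A/T = 36.41/19.05 = 1.912 m.
Froude number Fr = V/√(g·D_h) = 1.942/√(9.81×1.912) = 0.448, which is less than 1, so the flow is subcritical.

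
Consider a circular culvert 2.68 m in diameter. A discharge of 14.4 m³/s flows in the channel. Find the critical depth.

y_c = 1.71 m

At critical depth, Q² T / (g A³) = 1, i.e. A³/T = Q²/g = 14.4²/9.81 = 21.14.
At y = 2.1 m: A³/T = 48.31 — too large.
At y = 1.36 m: A³/T = 8.86 — too small.
At y = 1.71 m: A³/T = 21.29 — close enough.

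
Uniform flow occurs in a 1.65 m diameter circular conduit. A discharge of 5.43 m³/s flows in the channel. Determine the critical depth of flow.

y_c = 1.19 m

At critical depth, Q² T / (g A³) = 1, i.e. A³/T = Q²/g = 5.43²/9.81 = 3.006.
At y = 1.51 m: A³/T = 9.38 — too large.
At y = 1.19 m: A³/T = 3.042 — ≈ 3.006.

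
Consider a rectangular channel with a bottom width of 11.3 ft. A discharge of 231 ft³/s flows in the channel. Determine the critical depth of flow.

y_c = 2.35 ft

For a rectangular channel, critical depth y_c = (q²/g)^(1/3) where q = Q/b = 231/11.3 = 20.44 ft²/s.
So y_c = (20.44²/32.2)^(1/3) = 2.35 ft.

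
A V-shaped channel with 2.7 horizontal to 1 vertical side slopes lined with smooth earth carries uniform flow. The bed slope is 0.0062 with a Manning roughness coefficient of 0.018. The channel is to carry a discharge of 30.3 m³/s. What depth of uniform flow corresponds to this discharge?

y_n = 1.72 m

Manning's equation rearranged: A R^(2/3) = nQ / (1·√S) = 0.018 × 30.3 / (√0.0062) = 6.927.
Trying y = 2.07 m: A R^(2/3) = 11.34 — too large.
Trying y = 1.39 m: A R^(2/3) = 3.921 — too small.
Trying y = 1.72 m: A R^(2/3) = 6.921 — matches.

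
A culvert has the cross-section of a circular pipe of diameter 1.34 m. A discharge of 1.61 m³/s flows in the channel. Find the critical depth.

y_c = 0.672 m

At critical depth, Q² T / (g A³) = 1, i.e. A³/T = Q²/g = 1.61²/9.81 = 0.2642.
At y = 0.573 m: A³/T = 0.1438 — low.
At y = 0.672 m: A³/T = 0.2646 — close enough.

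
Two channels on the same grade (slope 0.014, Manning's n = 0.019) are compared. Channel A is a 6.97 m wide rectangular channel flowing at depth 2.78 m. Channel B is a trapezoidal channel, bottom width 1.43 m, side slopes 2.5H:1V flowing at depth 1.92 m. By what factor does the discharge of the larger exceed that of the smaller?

2.14

Channel A: Flow area A = b·y = 6.97 × 2.78 = 19.38 m². Wetted perimeter P = b + 2y = 6.97 + 2×2.78 = 12.53 m. Hydraulic radius R = A/P = 19.38/12.53 = 1.546 m. Q_A = (1/0.019)·19.38·1.546^(2/3)·√0.014 = 161.4 m³/s.
Channel B: With bottom width b = 1.43 m and side slope z = 2.5: A = (b + zy)y = (1.43 + 2.5×1.92)×1.92 = 11.96 m²; P = b + 2y√(1+z²) = 1.43 + 2×1.92×2.693 = 11.77 m. Hydraulic radius R = A/P = 11.96/11.77 = 1.016 m. Q_B = (1/0.019)·11.96·1.016^(2/3)·√0.014 = 75.3 m³/s.
The larger discharge is 161.4 m³/s and the smaller is 75.3 m³/s; the ratio is 2.14.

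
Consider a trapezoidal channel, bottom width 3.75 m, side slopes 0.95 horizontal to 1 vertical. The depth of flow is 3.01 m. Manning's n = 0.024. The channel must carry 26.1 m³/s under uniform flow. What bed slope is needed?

S = 0.000508

With bottom width b = 3.75 m and side slope z = 0.95: A = (b + zy)y = (3.75 + 0.95×3.01)×3.01 = 19.89 m²; P = b + 2y√(1+z²) = 3.75 + 2×3.01×1.379 = 12.05 m.
Hydraulic radius R = A/P = 19.89/12.05 = 1.651 m.
From Manning's equation, S = [nQ / (1 A R^(2/3))]² = [0.024 × 26.1 / (1 × 19.89 × 1.651^(2/3))]² = 0.000508.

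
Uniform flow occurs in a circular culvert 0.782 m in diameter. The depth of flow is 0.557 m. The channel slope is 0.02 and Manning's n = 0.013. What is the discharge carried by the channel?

For a circular section of diameter D = 0.782 m at depth y = 0.557 m, the central angle is θ = 2 arccos(1 − 2y/D) = 4.019 rad. Then A = (D²/8)(θ − sin θ) = 0.3659 m² and P = Dθ/2 = 1.571 m.
Hydraulic radius R = A/P = 0.3659/1.571 = 0.2329 m.
Manning's equation: Q = (1/n) A R^(2/3) S^(1/2) = (1/0.013) × 0.3659 × 0.2329^(2/3) × 0.02^(1/2) = 1.51 m³/s.

Q = 1.51 m³/s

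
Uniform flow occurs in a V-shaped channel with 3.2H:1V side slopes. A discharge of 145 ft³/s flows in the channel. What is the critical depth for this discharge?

y_c = 2.64 ft

At critical depth, Q² T / (g A³) = 1, i.e. A³/T = Q²/g = 145²/32.2 = 653.
Try y = 1.92 ft: A³/T = 133.6 — low.
Try y = 3.28 ft: A³/T = 1944 — high.
Try y = 2.64 ft: A³/T = 656.6 — close enough.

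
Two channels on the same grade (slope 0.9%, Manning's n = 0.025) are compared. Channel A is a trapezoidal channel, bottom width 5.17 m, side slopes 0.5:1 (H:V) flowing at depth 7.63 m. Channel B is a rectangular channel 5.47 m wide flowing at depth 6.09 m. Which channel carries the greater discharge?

channel A

Channel A: With bottom width b = 5.17 m and side slope z = 0.5: A = (b + zy)y = (5.17 + 0.5×7.63)×7.63 = 68.56 m²; P = b + 2y√(1+z²) = 5.17 + 2×7.63×1.118 = 22.23 m. Hydraulic radius R = A/P = 68.56/22.23 = 3.084 m. Q_A = (1/0.025)·68.56·3.084^(2/3)·√0.009 = 551.2 m³/s.
Channel B: Flow area A = b·y = 5.47 × 6.09 = 33.31 m². Wetted perimeter P = b + 2y = 5.47 + 2×6.09 = 17.65 m. Hydraulic radius R = A/P = 33.31/17.65 = 1.887 m. Q_B = (1/0.025)·33.31·1.887^(2/3)·√0.009 = 193.1 m³/s.
Q_A = 551.2 m³/s vs Q_B = 193.1 m³/s, so channel A carries more.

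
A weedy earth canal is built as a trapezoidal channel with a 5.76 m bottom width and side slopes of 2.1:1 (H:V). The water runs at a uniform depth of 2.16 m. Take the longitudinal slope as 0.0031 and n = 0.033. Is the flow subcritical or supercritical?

With bottom width b = 5.76 m and side slope z = 2.1: A = (b + zy)y = (5.76 + 2.1×2.16)×2.16 = 22.24 m²; P = b + 2y√(1+z²) = 5.76 + 2×2.16×2.326 = 15.81 m.
Hydraulic radius R = A/P = 22.24/15.81 = 1.407 m.
V = (1/n) R^(2/3) √S = (1/0.033) × 1.407^(2/3) × √0.0031 = 2.118 m/s. Hydraulic depth D_h = A/T = 22.24/14.83 = 1.499 m.
Froude number Fr = V/√(g·D_h) = 2.118/√(9.81×1.499) = 0.552, which is less than 1, so the flow is subcritical.

subcritical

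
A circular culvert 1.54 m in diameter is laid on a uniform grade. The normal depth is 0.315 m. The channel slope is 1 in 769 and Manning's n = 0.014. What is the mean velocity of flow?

For a circular section of diameter D = 1.54 m at depth y = 0.315 m, the central angle is θ = 2 arccos(1 − 2y/D) = 1.877 rad. Then A = (D²/8)(θ − sin θ) = 0.2739 m² and P = Dθ/2 = 1.445 m.
Hydraulic radius R = A/P = 0.2739/1.445 = 0.1895 m.
From Manning's equation, V = (1/n) R^(2/3) S^(1/2) = (1/0.014) × 0.1895^(2/3) × 0.0013^(1/2) = 0.85 m/s.

V = 0.85 m/s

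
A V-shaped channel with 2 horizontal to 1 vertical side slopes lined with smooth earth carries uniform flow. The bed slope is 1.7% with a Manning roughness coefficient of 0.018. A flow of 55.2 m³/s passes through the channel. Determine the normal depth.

Manning's equation rearranged: A R^(2/3) = nQ / (1·√S) = 0.018 × 55.2 / (√0.017) = 7.621.
Trying y = 2.53 m: A R^(2/3) = 13.9 — high.
Trying y = 1.43 m: A R^(2/3) = 3.036 — low.
Trying y = 2.02 m: A R^(2/3) = 7.626 — ≈ 7.621.

y_n = 2.02 m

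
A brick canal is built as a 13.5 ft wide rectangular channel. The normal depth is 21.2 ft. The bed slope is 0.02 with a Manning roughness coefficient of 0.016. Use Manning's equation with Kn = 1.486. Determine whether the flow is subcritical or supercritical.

Flow area A = b·y = 13.5 × 21.2 = 286.2 ft². Wetted perimeter P = b + 2y = 13.5 + 2×21.2 = 55.9 ft.
Hydraulic radius R = A/P = 286.2/55.9 = 5.12 ft.
V = (1.486/n) R^(2/3) √S = (1.486/0.016) × 5.12^(2/3) × √0.02 = 39.02 ft/s. Hydraulic depth D_h = A/T = 286.2/13.5 = 21.2 ft.
Froude number Fr = V/√(g·D_h) = 39.02/√(32.2×21.2) = 1.49, which is greater than 1, so the flow is supercritical.

supercritical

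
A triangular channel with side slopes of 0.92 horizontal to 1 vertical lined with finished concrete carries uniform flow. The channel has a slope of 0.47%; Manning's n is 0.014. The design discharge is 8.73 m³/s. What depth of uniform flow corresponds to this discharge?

Manning's equation rearranged: A R^(2/3) = nQ / (1·√S) = 0.014 × 8.73 / (√0.0047) = 1.783.
At y = 2.05 m: A R^(2/3) = 3.031 — over.
At y = 1.68 m: A R^(2/3) = 1.782 — close enough.

y_n = 1.68 m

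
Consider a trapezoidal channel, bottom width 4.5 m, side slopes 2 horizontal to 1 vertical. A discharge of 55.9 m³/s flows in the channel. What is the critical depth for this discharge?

y_c = 1.89 m

At critical depth, Q² T / (g A³) = 1, i.e. A³/T = Q²/g = 55.9²/9.81 = 318.5.
At y = 2.17 m: A³/T = 535.6 — too large.
At y = 1.41 m: A³/T = 108.4 — too small.
At y = 1.89 m: A³/T = 317.8 — close enough.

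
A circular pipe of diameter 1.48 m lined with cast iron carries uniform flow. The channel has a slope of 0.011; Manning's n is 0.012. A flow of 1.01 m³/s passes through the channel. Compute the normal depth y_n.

Manning's equation rearranged: A R^(2/3) = nQ / (1·√S) = 0.012 × 1.01 / (√0.011) = 0.1156.
At y = 0.313 m: A R^(2/3) = 0.08692 — short.
At y = 0.361 m: A R^(2/3) = 0.1157 — close enough.

y_n = 0.361 m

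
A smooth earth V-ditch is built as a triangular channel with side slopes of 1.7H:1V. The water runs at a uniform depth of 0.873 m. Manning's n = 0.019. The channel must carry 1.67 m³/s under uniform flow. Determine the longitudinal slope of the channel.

For a triangular section with side slope z = 1.7: A = zy² = 1.7×0.873² = 1.296 m²; P = 2y√(1+z²) = 2×0.873×1.972 = 3.444 m.
Hydraulic radius R = A/P = 1.296/3.444 = 0.3762 m.
From Manning's equation, S = [nQ / (1 A R^(2/3))]² = [0.019 × 1.67 / (1 × 1.296 × 0.3762^(2/3))]² = 0.00221.

S = 0.00221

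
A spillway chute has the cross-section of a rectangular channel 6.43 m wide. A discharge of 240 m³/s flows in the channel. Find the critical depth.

For a rectangular channel, critical depth y_c = (q²/g)^(1/3) where q = Q/b = 240/6.43 = 37.33 m²/s.
So y_c = (37.33²/9.81)^(1/3) = 5.22 m.

y_c = 5.22 m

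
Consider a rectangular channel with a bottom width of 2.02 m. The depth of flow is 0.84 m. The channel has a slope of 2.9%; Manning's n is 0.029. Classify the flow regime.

Flow area A = b·y = 2.02 × 0.84 = 1.697 m². Wetted perimeter P = b + 2y = 2.02 + 2×0.84 = 3.7 m.
Hydraulic radius R = A/P = 1.697/3.7 = 0.4586 m.
V = (1/n) R^(2/3) √S = (1/0.029) × 0.4586^(2/3) × √0.029 = 3.492 m/s. Hydraulic depth D_h = A/T = 1.697/2.02 = 0.84 m.
Froude number Fr = V/√(g·D_h) = 3.492/√(9.81×0.84) = 1.22, which is greater than 1, so the flow is supercritical.

supercritical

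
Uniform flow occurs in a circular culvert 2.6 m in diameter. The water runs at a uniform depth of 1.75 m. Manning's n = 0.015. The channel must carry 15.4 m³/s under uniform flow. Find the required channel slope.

S = 0.00533

For a circular section of diameter D = 2.6 m at depth y = 1.75 m, the central angle is θ = 2 arccos(1 − 2y/D) = 3.849 rad. Then A = (D²/8)(θ − sin θ) = 3.801 m² and P = Dθ/2 = 5.003 m.
Hydraulic radius R = A/P = 3.801/5.003 = 0.7597 m.
From Manning's equation, S = [nQ / (1 A R^(2/3))]² = [0.015 × 15.4 / (1 × 3.801 × 0.7597^(2/3))]² = 0.00533.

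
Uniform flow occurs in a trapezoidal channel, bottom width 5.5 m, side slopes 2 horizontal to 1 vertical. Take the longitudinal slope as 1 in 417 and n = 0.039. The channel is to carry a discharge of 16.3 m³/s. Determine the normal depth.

y_n = 1.49 m

Manning's equation rearranged: A R^(2/3) = nQ / (1·√S) = 0.039 × 16.3 / (√0.002398) = 12.98.
At y = 1.62 m: A R^(2/3) = 15.19 — high.
At y = 1.03 m: A R^(2/3) = 6.544 — low.
At y = 1.49 m: A R^(2/3) = 12.96 — close enough.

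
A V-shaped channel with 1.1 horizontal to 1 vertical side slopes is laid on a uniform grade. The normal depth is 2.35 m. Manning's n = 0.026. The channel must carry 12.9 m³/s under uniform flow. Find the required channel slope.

S = 0.00367

For a triangular section with side slope z = 1.1: A = zy² = 1.1×2.35² = 6.075 m²; P = 2y√(1+z²) = 2×2.35×1.487 = 6.987 m.
Hydraulic radius R = A/P = 6.075/6.987 = 0.8694 m.
From Manning's equation, S = [nQ / (1 A R^(2/3))]² = [0.026 × 12.9 / (1 × 6.075 × 0.8694^(2/3))]² = 0.00367.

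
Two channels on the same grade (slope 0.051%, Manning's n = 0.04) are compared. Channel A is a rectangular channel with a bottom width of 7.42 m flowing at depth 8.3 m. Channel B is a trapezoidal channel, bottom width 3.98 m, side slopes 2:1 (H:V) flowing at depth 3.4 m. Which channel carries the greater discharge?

channel A

Channel A: Flow area A = b·y = 7.42 × 8.3 = 61.59 m². Wetted perimeter P = b + 2y = 7.42 + 2×8.3 = 24.02 m. Hydraulic radius R = A/P = 61.59/24.02 = 2.564 m. Q_A = (1/0.04)·61.59·2.564^(2/3)·√0.00051 = 65.13 m³/s.
Channel B: With bottom width b = 3.98 m and side slope z = 2: A = (b + zy)y = (3.98 + 2×3.4)×3.4 = 36.65 m²; P = b + 2y√(1+z²) = 3.98 + 2×3.4×2.236 = 19.19 m. Hydraulic radius R = A/P = 36.65/19.19 = 1.91 m. Q_B = (1/0.04)·36.65·1.91^(2/3)·√0.00051 = 31.86 m³/s.
Q_A = 65.13 m³/s vs Q_B = 31.86 m³/s, so channel A carries more.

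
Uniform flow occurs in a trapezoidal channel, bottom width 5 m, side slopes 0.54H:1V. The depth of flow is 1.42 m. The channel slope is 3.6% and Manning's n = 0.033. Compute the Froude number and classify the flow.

supercritical

With bottom width b = 5 m and side slope z = 0.54: A = (b + zy)y = (5 + 0.54×1.42)×1.42 = 8.189 m²; P = b + 2y√(1+z²) = 5 + 2×1.42×1.136 = 8.228 m.
Hydraulic radius R = A/P = 8.189/8.228 = 0.9953 m.
V = (1/n) R^(2/3) √S = (1/0.033) × 0.9953^(2/3) × √0.036 = 5.732 m/s. Hydraulic depth D_h = A/T = 8.189/6.534 = 1.253 m.
Froude number Fr = V/√(g·D_h) = 5.732/√(9.81×1.253) = 1.63, which is greater than 1, so the flow is supercritical.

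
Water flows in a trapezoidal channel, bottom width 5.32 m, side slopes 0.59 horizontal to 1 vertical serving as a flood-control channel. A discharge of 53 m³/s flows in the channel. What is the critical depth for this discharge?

y_c = 2 m

At critical depth, Q² T / (g A³) = 1, i.e. A³/T = Q²/g = 53²/9.81 = 286.3.
Trying y = 2.27 m: A³/T = 431.9 — high.
Trying y = 1.4 m: A³/T = 91.37 — low.
Trying y = 2 m: A³/T = 286.1 — close enough.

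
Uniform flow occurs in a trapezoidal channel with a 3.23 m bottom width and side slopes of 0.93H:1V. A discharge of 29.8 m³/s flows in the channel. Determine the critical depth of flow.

At critical depth, Q² T / (g A³) = 1, i.e. A³/T = Q²/g = 29.8²/9.81 = 90.52.
Trying y = 2.17 m: A³/T = 203.3 — high.
Trying y = 1.54 m: A³/T = 60.73 — low.
Trying y = 1.73 m: A³/T = 90.98 — ≈ 90.52.

y_c = 1.73 m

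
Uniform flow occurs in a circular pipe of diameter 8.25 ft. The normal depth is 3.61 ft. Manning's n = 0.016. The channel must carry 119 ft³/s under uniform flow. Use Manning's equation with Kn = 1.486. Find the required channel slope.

For a circular section of diameter D = 8.25 ft at depth y = 3.61 ft, the central angle is θ = 2 arccos(1 − 2y/D) = 2.891 rad. Then A = (D²/8)(θ − sin θ) = 22.49 ft² and P = Dθ/2 = 11.93 ft.
Hydraulic radius R = A/P = 22.49/11.93 = 1.886 ft.
From Manning's equation, S = [nQ / (1.486 A R^(2/3))]² = [0.016 × 119 / (1.486 × 22.49 × 1.886^(2/3))]² = 0.00139.

S = 0.00139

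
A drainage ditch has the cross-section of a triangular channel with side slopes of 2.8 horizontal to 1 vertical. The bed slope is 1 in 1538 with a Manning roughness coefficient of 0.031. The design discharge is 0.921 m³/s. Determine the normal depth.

y_n = 0.856 m

Manning's equation rearranged: A R^(2/3) = nQ / (1·√S) = 0.031 × 0.921 / (√0.0006502) = 1.12.
Try y = 0.639 m: A R^(2/3) = 0.5134 — low.
Try y = 1.08 m: A R^(2/3) = 2.081 — high.
Try y = 0.856 m: A R^(2/3) = 1.119 — matches.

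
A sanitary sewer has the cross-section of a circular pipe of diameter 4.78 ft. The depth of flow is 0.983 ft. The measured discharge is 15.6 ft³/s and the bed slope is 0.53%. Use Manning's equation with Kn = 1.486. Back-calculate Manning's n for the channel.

n = 0.013

For a circular section of diameter D = 4.78 ft at depth y = 0.983 ft, the central angle is θ = 2 arccos(1 − 2y/D) = 1.883 rad. Then A = (D²/8)(θ − sin θ) = 2.659 ft² and P = Dθ/2 = 4.5 ft.
Hydraulic radius R = A/P = 2.659/4.5 = 0.5909 ft.
Rearranging Manning's equation: n = (1.486/Q) A R^(2/3) S^(1/2) = (1.486/15.6) × 2.659 × 0.5909^(2/3) × √0.0053 = 0.013.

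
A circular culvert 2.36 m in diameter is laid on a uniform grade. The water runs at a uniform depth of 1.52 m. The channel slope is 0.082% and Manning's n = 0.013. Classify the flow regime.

subcritical

For a circular section of diameter D = 2.36 m at depth y = 1.52 m, the central angle is θ = 2 arccos(1 − 2y/D) = 3.726 rad. Then A = (D²/8)(θ − sin θ) = 2.978 m² and P = Dθ/2 = 4.397 m.
Hydraulic radius R = A/P = 2.978/4.397 = 0.6774 m.
V = (1/n) R^(2/3) √S = (1/0.013) × 0.6774^(2/3) × √0.00082 = 1.699 m/s. Hydraulic depth D_h = A/T = 2.978/2.26 = 1.318 m.
Froude number Fr = V/√(g·D_h) = 1.699/√(9.81×1.318) = 0.473, which is less than 1, so the flow is subcritical.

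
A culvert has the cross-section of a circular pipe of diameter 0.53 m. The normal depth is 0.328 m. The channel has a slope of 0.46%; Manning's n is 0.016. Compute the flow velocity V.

V = 1.19 m/s

For a circular section of diameter D = 0.53 m at depth y = 0.328 m, the central angle is θ = 2 arccos(1 − 2y/D) = 3.622 rad. Then A = (D²/8)(θ − sin θ) = 0.1434 m² and P = Dθ/2 = 0.9597 m.
Hydraulic radius R = A/P = 0.1434/0.9597 = 0.1494 m.
From Manning's equation, V = (1/n) R^(2/3) S^(1/2) = (1/0.016) × 0.1494^(2/3) × 0.0046^(1/2) = 1.19 m/s.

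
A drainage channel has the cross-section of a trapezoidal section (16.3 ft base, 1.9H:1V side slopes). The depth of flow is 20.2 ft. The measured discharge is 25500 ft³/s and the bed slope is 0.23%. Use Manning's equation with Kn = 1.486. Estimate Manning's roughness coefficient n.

n = 0.015

With bottom width b = 16.3 ft and side slope z = 1.9: A = (b + zy)y = (16.3 + 1.9×20.2)×20.2 = 1105 ft²; P = b + 2y√(1+z²) = 16.3 + 2×20.2×2.147 = 103 ft.
Hydraulic radius R = A/P = 1105/103 = 10.72 ft.
Rearranging Manning's equation: n = (1.486/Q) A R^(2/3) S^(1/2) = (1.486/25500) × 1105 × 10.72^(2/3) × √0.0023 = 0.015.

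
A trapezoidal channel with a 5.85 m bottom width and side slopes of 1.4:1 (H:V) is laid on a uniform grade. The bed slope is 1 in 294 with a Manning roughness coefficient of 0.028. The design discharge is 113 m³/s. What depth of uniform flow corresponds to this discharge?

y_n = 3.28 m

Manning's equation rearranged: A R^(2/3) = nQ / (1·√S) = 0.028 × 113 / (√0.003401) = 54.25.
Try y = 2.91 m: A R^(2/3) = 43.06 — short.
Try y = 3.28 m: A R^(2/3) = 54.34 — close enough.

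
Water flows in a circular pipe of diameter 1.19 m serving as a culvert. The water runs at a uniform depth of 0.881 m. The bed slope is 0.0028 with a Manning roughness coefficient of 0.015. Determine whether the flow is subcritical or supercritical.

subcritical

For a circular section of diameter D = 1.19 m at depth y = 0.881 m, the central angle is θ = 2 arccos(1 − 2y/D) = 4.144 rad. Then A = (D²/8)(θ − sin θ) = 0.8828 m² and P = Dθ/2 = 2.466 m.
Hydraulic radius R = A/P = 0.8828/2.466 = 0.358 m.
V = (1/n) R^(2/3) √S = (1/0.015) × 0.358^(2/3) × √0.0028 = 1.779 m/s. Hydraulic depth D_h = A/T = 0.8828/1.044 = 0.846 m.
Froude number Fr = V/√(g·D_h) = 1.779/√(9.81×0.846) = 0.617, which is less than 1, so the flow is subcritical.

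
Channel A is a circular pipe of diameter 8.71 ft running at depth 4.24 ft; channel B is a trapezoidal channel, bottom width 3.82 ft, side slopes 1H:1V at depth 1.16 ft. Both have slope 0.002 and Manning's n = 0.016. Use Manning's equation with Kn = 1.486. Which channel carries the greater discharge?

channel A

Channel A: For a circular section of diameter D = 8.71 ft at depth y = 4.24 ft, the central angle is θ = 2 arccos(1 − 2y/D) = 3.089 rad. Then A = (D²/8)(θ − sin θ) = 28.79 ft² and P = Dθ/2 = 13.45 ft. Hydraulic radius R = A/P = 28.79/13.45 = 2.14 ft. Q_A = (1.486/0.016)·28.79·2.14^(2/3)·√0.002 = 198.6 ft³/s.
Channel B: With bottom width b = 3.82 ft and side slope z = 1: A = (b + zy)y = (3.82 + 1×1.16)×1.16 = 5.777 ft²; P = b + 2y√(1+z²) = 3.82 + 2×1.16×1.414 = 7.101 ft. Hydraulic radius R = A/P = 5.777/7.101 = 0.8135 ft. Q_B = (1.486/0.016)·5.777·0.8135^(2/3)·√0.002 = 20.91 ft³/s.
Q_A = 198.6 ft³/s vs Q_B = 20.91 ft³/s, so channel A carries more.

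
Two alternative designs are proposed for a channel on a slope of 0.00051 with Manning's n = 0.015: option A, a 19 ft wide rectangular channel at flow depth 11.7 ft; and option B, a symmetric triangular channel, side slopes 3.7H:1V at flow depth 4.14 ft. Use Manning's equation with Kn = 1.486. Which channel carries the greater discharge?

Channel A: Flow area A = b·y = 19 × 11.7 = 222.3 ft². Wetted perimeter P = b + 2y = 19 + 2×11.7 = 42.4 ft. Hydraulic radius R = A/P = 222.3/42.4 = 5.243 ft. Q_A = (1.486/0.015)·222.3·5.243^(2/3)·√0.00051 = 1501 ft³/s.
Channel B: For a triangular section with side slope z = 3.7: A = zy² = 3.7×4.14² = 63.42 ft²; P = 2y√(1+z²) = 2×4.14×3.833 = 31.74 ft. Hydraulic radius R = A/P = 63.42/31.74 = 1.998 ft. Q_B = (1.486/0.015)·63.42·1.998^(2/3)·√0.00051 = 225.1 ft³/s.
Q_A = 1501 ft³/s vs Q_B = 225.1 ft³/s, so channel A carries more.

channel A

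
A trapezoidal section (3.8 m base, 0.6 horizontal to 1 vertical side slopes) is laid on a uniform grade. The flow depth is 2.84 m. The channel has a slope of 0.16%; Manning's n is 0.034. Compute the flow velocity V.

V = 1.54 m/s

With bottom width b = 3.8 m and side slope z = 0.6: A = (b + zy)y = (3.8 + 0.6×2.84)×2.84 = 15.63 m²; P = b + 2y√(1+z²) = 3.8 + 2×2.84×1.166 = 10.42 m.
Hydraulic radius R = A/P = 15.63/10.42 = 1.5 m.
From Manning's equation, V = (1/n) R^(2/3) S^(1/2) = (1/0.034) × 1.5^(2/3) × 0.0016^(1/2) = 1.54 m/s.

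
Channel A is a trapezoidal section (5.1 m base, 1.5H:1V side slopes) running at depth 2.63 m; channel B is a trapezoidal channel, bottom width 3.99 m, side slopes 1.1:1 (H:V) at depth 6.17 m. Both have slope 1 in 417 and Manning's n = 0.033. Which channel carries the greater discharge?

Channel A: With bottom width b = 5.1 m and side slope z = 1.5: A = (b + zy)y = (5.1 + 1.5×2.63)×2.63 = 23.79 m²; P = b + 2y√(1+z²) = 5.1 + 2×2.63×1.803 = 14.58 m. Hydraulic radius R = A/P = 23.79/14.58 = 1.631 m. Q_A = (1/0.033)·23.79·1.631^(2/3)·√0.002398 = 48.92 m³/s.
Channel B: With bottom width b = 3.99 m and side slope z = 1.1: A = (b + zy)y = (3.99 + 1.1×6.17)×6.17 = 66.49 m²; P = b + 2y√(1+z²) = 3.99 + 2×6.17×1.487 = 22.33 m. Hydraulic radius R = A/P = 66.49/22.33 = 2.977 m. Q_B = (1/0.033)·66.49·2.977^(2/3)·√0.002398 = 204.2 m³/s.
Q_A = 48.92 m³/s vs Q_B = 204.2 m³/s, so channel B carries more.

channel B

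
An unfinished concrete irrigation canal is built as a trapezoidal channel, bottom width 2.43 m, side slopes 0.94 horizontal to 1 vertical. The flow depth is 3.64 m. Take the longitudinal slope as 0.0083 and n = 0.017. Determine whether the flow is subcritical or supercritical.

With bottom width b = 2.43 m and side slope z = 0.94: A = (b + zy)y = (2.43 + 0.94×3.64)×3.64 = 21.3 m²; P = b + 2y√(1+z²) = 2.43 + 2×3.64×1.372 = 12.42 m.
Hydraulic radius R = A/P = 21.3/12.42 = 1.715 m.
V = (1/n) R^(2/3) √S = (1/0.017) × 1.715^(2/3) × √0.0083 = 7.678 m/s. Hydraulic depth D_h = A/T = 21.3/9.273 = 2.297 m.
Froude number Fr = V/√(g·D_h) = 7.678/√(9.81×2.297) = 1.62, which is greater than 1, so the flow is supercritical.

supercritical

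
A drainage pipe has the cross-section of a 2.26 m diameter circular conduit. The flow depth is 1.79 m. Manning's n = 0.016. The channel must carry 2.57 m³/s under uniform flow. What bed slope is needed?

For a circular section of diameter D = 2.26 m at depth y = 1.79 m, the central angle is θ = 2 arccos(1 − 2y/D) = 4.389 rad. Then A = (D²/8)(θ − sin θ) = 3.408 m² and P = Dθ/2 = 4.96 m.
Hydraulic radius R = A/P = 3.408/4.96 = 0.6871 m.
From Manning's equation, S = [nQ / (1 A R^(2/3))]² = [0.016 × 2.57 / (1 × 3.408 × 0.6871^(2/3))]² = 0.00024.

S = 0.00024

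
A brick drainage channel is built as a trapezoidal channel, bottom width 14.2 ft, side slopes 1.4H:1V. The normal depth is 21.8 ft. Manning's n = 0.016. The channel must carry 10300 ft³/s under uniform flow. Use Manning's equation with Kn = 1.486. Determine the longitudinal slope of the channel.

With bottom width b = 14.2 ft and side slope z = 1.4: A = (b + zy)y = (14.2 + 1.4×21.8)×21.8 = 974.9 ft²; P = b + 2y√(1+z²) = 14.2 + 2×21.8×1.72 = 89.21 ft.
Hydraulic radius R = A/P = 974.9/89.21 = 10.93 ft.
From Manning's equation, S = [nQ / (1.486 A R^(2/3))]² = [0.016 × 10300 / (1.486 × 974.9 × 10.93^(2/3))]² = 0.000534.

S = 0.000534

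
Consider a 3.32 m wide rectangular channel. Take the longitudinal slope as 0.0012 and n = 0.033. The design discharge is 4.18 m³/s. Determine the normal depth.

Manning's equation rearranged: A R^(2/3) = nQ / (1·√S) = 0.033 × 4.18 / (√0.0012) = 3.982.
Trying y = 1 m: A R^(2/3) = 2.425 — too small.
Trying y = 1.68 m: A R^(2/3) = 4.946 — too large.
Trying y = 1.43 m: A R^(2/3) = 3.982 — ≈ 3.982.

y_n = 1.43 m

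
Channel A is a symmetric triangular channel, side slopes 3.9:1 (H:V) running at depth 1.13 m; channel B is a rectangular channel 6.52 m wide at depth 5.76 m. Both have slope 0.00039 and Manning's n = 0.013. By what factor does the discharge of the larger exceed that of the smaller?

Channel A: For a triangular section with side slope z = 3.9: A = zy² = 3.9×1.13² = 4.98 m²; P = 2y√(1+z²) = 2×1.13×4.026 = 9.099 m. Hydraulic radius R = A/P = 4.98/9.099 = 0.5473 m. Q_A = (1/0.013)·4.98·0.5473^(2/3)·√0.00039 = 5.062 m³/s.
Channel B: Flow area A = b·y = 6.52 × 5.76 = 37.56 m². Wetted perimeter P = b + 2y = 6.52 + 2×5.76 = 18.04 m. Hydraulic radius R = A/P = 37.56/18.04 = 2.082 m. Q_B = (1/0.013)·37.56·2.082^(2/3)·√0.00039 = 93.01 m³/s.
The larger discharge is 93.01 m³/s and the smaller is 5.062 m³/s; the ratio is 18.4.

18.4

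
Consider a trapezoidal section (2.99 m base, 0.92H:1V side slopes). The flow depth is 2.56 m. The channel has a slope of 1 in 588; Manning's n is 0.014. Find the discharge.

Q = 49.9 m³/s

With bottom width b = 2.99 m and side slope z = 0.92: A = (b + zy)y = (2.99 + 0.92×2.56)×2.56 = 13.68 m²; P = b + 2y√(1+z²) = 2.99 + 2×2.56×1.359 = 9.947 m.
Hydraulic radius R = A/P = 13.68/9.947 = 1.376 m.
Manning's equation: Q = (1/n) A R^(2/3) S^(1/2) = (1/0.014) × 13.68 × 1.376^(2/3) × 0.001701^(1/2) = 49.9 m³/s.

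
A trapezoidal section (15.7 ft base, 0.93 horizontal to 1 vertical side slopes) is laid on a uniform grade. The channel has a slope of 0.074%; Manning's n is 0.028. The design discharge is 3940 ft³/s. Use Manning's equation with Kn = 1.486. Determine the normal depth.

Manning's equation rearranged: A R^(2/3) = nQ / (1.486·√S) = 0.028 × 3940 / (1.486 × √0.00074) = 2729.
Try y = 21.1 ft: A R^(2/3) = 3497 — over.
Try y = 15.3 ft: A R^(2/3) = 1826 — short.
Try y = 18.7 ft: A R^(2/3) = 2730 — matches.

y_n = 18.7 ft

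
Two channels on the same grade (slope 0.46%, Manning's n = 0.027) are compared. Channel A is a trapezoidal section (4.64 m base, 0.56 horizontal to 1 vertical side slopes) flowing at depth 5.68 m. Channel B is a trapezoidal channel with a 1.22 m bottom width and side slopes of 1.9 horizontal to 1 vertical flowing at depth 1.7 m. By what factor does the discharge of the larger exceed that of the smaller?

11.8

Channel A: With bottom width b = 4.64 m and side slope z = 0.56: A = (b + zy)y = (4.64 + 0.56×5.68)×5.68 = 44.42 m²; P = b + 2y√(1+z²) = 4.64 + 2×5.68×1.146 = 17.66 m. Hydraulic radius R = A/P = 44.42/17.66 = 2.515 m. Q_A = (1/0.027)·44.42·2.515^(2/3)·√0.0046 = 206.4 m³/s.
Channel B: With bottom width b = 1.22 m and side slope z = 1.9: A = (b + zy)y = (1.22 + 1.9×1.7)×1.7 = 7.565 m²; P = b + 2y√(1+z²) = 1.22 + 2×1.7×2.147 = 8.52 m. Hydraulic radius R = A/P = 7.565/8.52 = 0.8879 m. Q_B = (1/0.027)·7.565·0.8879^(2/3)·√0.0046 = 17.55 m³/s.
The larger discharge is 206.4 m³/s and the smaller is 17.55 m³/s; the ratio is 11.8.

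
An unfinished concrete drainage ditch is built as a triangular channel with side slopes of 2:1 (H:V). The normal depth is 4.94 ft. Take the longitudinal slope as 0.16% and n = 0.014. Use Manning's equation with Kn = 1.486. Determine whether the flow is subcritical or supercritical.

For a triangular section with side slope z = 2: A = zy² = 2×4.94² = 48.81 ft²; P = 2y√(1+z²) = 2×4.94×2.236 = 22.09 ft.
Hydraulic radius R = A/P = 48.81/22.09 = 2.209 ft.
V = (1.486/n) R^(2/3) √S = (1.486/0.014) × 2.209^(2/3) × √0.0016 = 7.202 ft/s. Hydraulic depth D_h = A/T = 48.81/19.76 = 2.47 ft.
Froude number Fr = V/√(g·D_h) = 7.202/√(32.2×2.47) = 0.808, which is less than 1, so the flow is subcritical.

subcritical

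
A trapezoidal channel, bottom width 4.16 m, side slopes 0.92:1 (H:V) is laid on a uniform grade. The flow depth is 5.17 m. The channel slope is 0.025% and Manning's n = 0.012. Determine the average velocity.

With bottom width b = 4.16 m and side slope z = 0.92: A = (b + zy)y = (4.16 + 0.92×5.17)×5.17 = 46.1 m²; P = b + 2y√(1+z²) = 4.16 + 2×5.17×1.359 = 18.21 m.
Hydraulic radius R = A/P = 46.1/18.21 = 2.531 m.
From Manning's equation, V = (1/n) R^(2/3) S^(1/2) = (1/0.012) × 2.531^(2/3) × 0.00025^(1/2) = 2.45 m/s.

V = 2.45 m/s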